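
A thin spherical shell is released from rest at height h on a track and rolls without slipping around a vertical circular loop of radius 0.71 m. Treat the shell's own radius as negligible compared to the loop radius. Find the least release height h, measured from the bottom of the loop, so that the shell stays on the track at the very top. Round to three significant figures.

The moment of inertia is (2/3)MR², giving k ≡ I/(MR²) = 2/3.
At the top, contact is just lost when gravity alone supplies the centripetal force: Mg = Mv_top²/r, i.e. v_top² = gr.
With ω = v/R, the kinetic energy at speed v is ½(1+k)Mv² = (5/6)Mv².
Energy conservation from release (height h) to the top (height 2r): Mgh = Mg(2r) + (5/6)M·gr.
Thus h_min = 2r + (1+k)r/2 = r(2 + 1.667/2) = 0.71 × 2.833 ≈ 2.01 m.

h_min ≈ 2.01 m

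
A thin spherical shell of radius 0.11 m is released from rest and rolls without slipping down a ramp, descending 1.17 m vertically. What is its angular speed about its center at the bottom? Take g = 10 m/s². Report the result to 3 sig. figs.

ω ≈ 34.1 rad/s

The moment of inertia is (2/3)MR², giving k ≡ I/(MR²) = 2/3.
Pure rolling means v = ωR; then KE = ½Mv² + ½I(v/R)² = ½(1+k)Mv² = (5/6)Mv².
Energy conservation Mgh = ½(1+k)Mv² gives v = √(2gh/(1+k)) = √(2 × 10 × 1.17 / 1.667) = 3.747 m/s.
Then ω = v/R = 3.747 / 0.11 ≈ 34.1 rad/s.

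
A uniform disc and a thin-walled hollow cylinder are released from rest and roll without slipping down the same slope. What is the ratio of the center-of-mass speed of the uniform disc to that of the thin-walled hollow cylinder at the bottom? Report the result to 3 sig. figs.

v_ratio ≈ 1.15

Each satisfies Mgh = ½(1+k)Mv² with k = I/(MR²), so v ∝ 1/√(1+k).
For the uniform disc k = 0.5; for the thin-walled hollow cylinder k = 1.
v₁/v₂ = √((1+k₂)/(1+k₁)) = √(2/1.5) ≈ 1.15.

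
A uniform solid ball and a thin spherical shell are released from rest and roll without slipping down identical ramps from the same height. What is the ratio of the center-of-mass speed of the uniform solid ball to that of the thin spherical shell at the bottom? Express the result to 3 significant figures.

Each satisfies Mgh = ½(1+k)Mv² with k = I/(MR²), so v ∝ 1/√(1+k).
For the uniform solid ball k = 0.4; for the thin spherical shell k = 2/3.
v₁/v₂ = √((1+k₂)/(1+k₁)) = √(1.667/1.4) ≈ 1.09.

v_ratio ≈ 1.09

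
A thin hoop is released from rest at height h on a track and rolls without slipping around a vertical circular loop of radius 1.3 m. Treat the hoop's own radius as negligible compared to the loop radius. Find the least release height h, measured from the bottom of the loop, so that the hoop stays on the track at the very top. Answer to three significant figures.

h_min ≈ 3.90 m

Here I = MR², so the shape factor k = I/(MR²) = 1.
At the top of the loop, the minimum-contact condition is Mg = Mv_top²/r, so v_top² = gr.
With ω = v/R, the kinetic energy at speed v is ½(1+k)Mv² = Mv².
Energy conservation from release (height h) to the top (height 2r): Mgh = Mg(2r) + M·gr.
Thus h_min = 2r + (1+k)r/2 = r(2 + 2/2) = 1.3 × 3 ≈ 3.90 m.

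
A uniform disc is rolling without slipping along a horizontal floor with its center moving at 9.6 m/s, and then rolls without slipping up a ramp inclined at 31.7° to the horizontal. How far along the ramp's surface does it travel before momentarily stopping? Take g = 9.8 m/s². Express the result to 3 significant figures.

With I = (1/2)MR², the ratio k = I/(MR²) is 0.5.
Rolling without slipping gives ω = v/R, so the total kinetic energy is ½Mv² + ½Iω² = ½(1+k)Mv² = (3/4)Mv².
Setting this equal to Mgh gives the vertical rise h = (1+k)v₀²/(2g) = 1.5×9.6²/(2×9.8) = 7.053 m.
Along the incline, d = h/sinθ = 7.053/sin31.7° ≈ 13.4 m.

d ≈ 13.4 m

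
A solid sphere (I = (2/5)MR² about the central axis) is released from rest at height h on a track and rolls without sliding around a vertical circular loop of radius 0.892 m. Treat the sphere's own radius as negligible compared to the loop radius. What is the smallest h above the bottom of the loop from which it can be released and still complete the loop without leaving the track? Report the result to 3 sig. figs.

For this body I = (2/5)MR², i.e. k = I/(MR²) = 0.4.
At the top of the loop, the minimum-contact condition is Mg = Mv_top²/r, so v_top² = gr.
With ω = v/R, the kinetic energy at speed v is ½(1+k)Mv² = (7/10)Mv².
Energy conservation from release (height h) to the top (height 2r): Mgh = Mg(2r) + (7/10)M·gr.
Thus h_min = 2r + (1+k)r/2 = r(2 + 1.4/2) = 0.892 × 2.7 ≈ 2.41 m.

h_min ≈ 2.41 m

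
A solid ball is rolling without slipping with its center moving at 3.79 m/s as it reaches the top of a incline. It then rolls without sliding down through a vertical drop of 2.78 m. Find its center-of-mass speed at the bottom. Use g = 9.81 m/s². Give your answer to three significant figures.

With I = (2/5)MR², the ratio k = I/(MR²) is 0.4.
Pure rolling means v = ωR; then KE = ½Mv² + ½I(v/R)² = ½(1+k)Mv² = (7/10)Mv².
Energy conservation: (7/10)Mv₀² + Mgh = (7/10)Mv², so v² = v₀² + 2gh/(1+k).
v = √(3.79² + 2×9.81×2.78/1.4) = √53.32 ≈ 7.30 m/s.

v ≈ 7.30 m/s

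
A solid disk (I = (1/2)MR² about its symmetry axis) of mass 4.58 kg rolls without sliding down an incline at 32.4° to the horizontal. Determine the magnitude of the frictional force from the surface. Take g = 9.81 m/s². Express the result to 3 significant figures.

With I = (1/2)MR², the ratio k = I/(MR²) is 0.5.
Translational: Mg sinθ − f = Ma. Rotational about the CM: fR = Iα = kMRa, so f = kMa.
Combining, a = g sinθ/(1+k) and f = kMa = kMg sinθ/(1+k).
f = 0.5 × 4.58 × 9.81 × sin32.4° / 1.5 ≈ 8.02 N.

f ≈ 8.02 N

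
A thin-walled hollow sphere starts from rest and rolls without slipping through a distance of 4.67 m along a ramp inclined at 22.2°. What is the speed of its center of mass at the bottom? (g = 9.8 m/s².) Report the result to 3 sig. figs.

v ≈ 4.56 m/s

Here I = (2/3)MR², so the shape factor k = I/(MR²) = 2/3.
Rolling without slipping gives ω = v/R, so the total kinetic energy is ½Mv² + ½Iω² = ½(1+k)Mv² = (5/6)Mv².
The vertical drop is h = L sinθ = 4.67 × sin22.2° = 1.765 m.
Energy conservation: Mgh = (5/6)Mv², so v = √(2gh/(1+k)) = √(2 × 9.8 × 1.765 / 1.667) ≈ 4.56 m/s.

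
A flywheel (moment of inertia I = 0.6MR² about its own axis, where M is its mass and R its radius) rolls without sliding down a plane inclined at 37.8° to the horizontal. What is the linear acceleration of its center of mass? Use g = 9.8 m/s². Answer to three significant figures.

a ≈ 3.75 m/s²

For this body I = 0.6MR², i.e. k = I/(MR²) = 0.6.
Newton's second law down the slope: Mg sinθ − f = Ma. The torque equation fR = Iα (with α = a/R) gives f = kMa.
Eliminating f: Mg sinθ = (1+k)Ma, so a = g sinθ/(1+k) = 9.8 × sin37.8° / 1.6 ≈ 3.75 m/s².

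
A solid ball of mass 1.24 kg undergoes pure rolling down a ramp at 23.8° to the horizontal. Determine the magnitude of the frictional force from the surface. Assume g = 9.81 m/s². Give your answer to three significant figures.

The moment of inertia is (2/5)MR², giving k ≡ I/(MR²) = 0.4.
Translational: Mg sinθ − f = Ma. Rotational about the CM: fR = Iα = kMRa, so f = kMa.
Combining, a = g sinθ/(1+k) and f = kMa = kMg sinθ/(1+k).
f = 0.4 × 1.24 × 9.81 × sin23.8° / 1.4 ≈ 1.40 N.

f ≈ 1.40 N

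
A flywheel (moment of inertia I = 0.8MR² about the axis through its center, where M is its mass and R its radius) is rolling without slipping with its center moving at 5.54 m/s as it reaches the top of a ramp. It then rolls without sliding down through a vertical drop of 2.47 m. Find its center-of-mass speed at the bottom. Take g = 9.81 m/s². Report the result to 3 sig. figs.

Here I = 0.8MR², so the shape factor k = I/(MR²) = 0.8.
The rolling condition ω = v/R makes the rotational term ½I(v/R)² = ½kMv², so KE_total = ½(1+k)Mv² = (9/10)Mv².
Energy conservation: (9/10)Mv₀² + Mgh = (9/10)Mv², so v² = v₀² + 2gh/(1+k).
v = √(5.54² + 2×9.81×2.47/1.8) = √57.61 ≈ 7.59 m/s.

v ≈ 7.59 m/s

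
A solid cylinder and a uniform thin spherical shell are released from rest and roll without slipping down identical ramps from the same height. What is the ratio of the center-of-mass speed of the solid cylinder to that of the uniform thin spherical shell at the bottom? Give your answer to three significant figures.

Each satisfies Mgh = ½(1+k)Mv² with k = I/(MR²), so v ∝ 1/√(1+k).
For the solid cylinder k = 0.5; for the uniform thin spherical shell k = 2/3.
v₁/v₂ = √((1+k₂)/(1+k₁)) = √(1.667/1.5) ≈ 1.05.

v_ratio ≈ 1.05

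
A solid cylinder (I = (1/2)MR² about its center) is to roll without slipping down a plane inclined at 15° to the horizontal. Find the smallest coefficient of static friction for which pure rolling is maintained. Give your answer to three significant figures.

μ_min ≈ 0.0893

For this body I = (1/2)MR², i.e. k = I/(MR²) = 0.5.
Along the incline Mg sinθ − f = Ma, and torque about the center fR = Iα = kMR²(a/R) gives f = kMa.
These give a = g sinθ/(1+k) and the required friction f = kMg sinθ/(1+k).
The normal force is N = Mg cosθ, so μ_min = f/N = k tanθ/(1+k).
μ_min = 0.5 × tan15° / 1.5 ≈ 0.0893.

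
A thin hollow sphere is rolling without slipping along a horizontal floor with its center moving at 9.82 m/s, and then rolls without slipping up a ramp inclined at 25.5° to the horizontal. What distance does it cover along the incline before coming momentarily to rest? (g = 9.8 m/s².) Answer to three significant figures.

d ≈ 19.0 m

The moment of inertia is (2/3)MR², giving k ≡ I/(MR²) = 2/3.
The rolling condition ω = v/R makes the rotational term ½I(v/R)² = ½kMv², so KE_total = ½(1+k)Mv² = (5/6)Mv².
Setting this equal to Mgh gives the vertical rise h = (1+k)v₀²/(2g) = 1.667×9.82²/(2×9.8) = 8.2 m.
Along the incline, d = h/sinθ = 8.2/sin25.5° ≈ 19.0 m.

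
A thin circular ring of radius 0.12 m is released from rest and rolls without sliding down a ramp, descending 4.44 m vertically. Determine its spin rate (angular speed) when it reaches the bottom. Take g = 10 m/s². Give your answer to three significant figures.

ω ≈ 55.5 rad/s

Here I = MR², so the shape factor k = I/(MR²) = 1.
Since it rolls without slipping, ω = v/R and KE = ½Mv² + ½Iω² = ½(1+k)Mv² = Mv².
Energy conservation Mgh = ½(1+k)Mv² gives v = √(2gh/(1+k)) = √(2 × 10 × 4.44 / 2) = 6.663 m/s.
The angular speed follows from ω = v/R = 6.663/0.12 ≈ 55.5 rad/s.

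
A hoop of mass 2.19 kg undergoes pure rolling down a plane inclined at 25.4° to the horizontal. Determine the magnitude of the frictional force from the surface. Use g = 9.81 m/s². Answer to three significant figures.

f ≈ 4.61 N

Here I = MR², so the shape factor k = I/(MR²) = 1.
Translational: Mg sinθ − f = Ma. Rotational about the CM: fR = Iα = kMRa, so f = kMa.
Combining, a = g sinθ/(1+k) and f = kMa = kMg sinθ/(1+k).
f = 1 × 2.19 × 9.81 × sin25.4° / 2 ≈ 4.61 N.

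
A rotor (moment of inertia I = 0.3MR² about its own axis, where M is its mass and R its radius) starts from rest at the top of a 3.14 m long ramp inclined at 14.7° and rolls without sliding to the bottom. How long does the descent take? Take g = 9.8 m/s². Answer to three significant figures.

For this body I = 0.3MR², i.e. k = I/(MR²) = 0.3.
Along the incline Mg sinθ − f = Ma, and torque about the center fR = Iα = kMR²(a/R) gives f = kMa.
Hence a = g sinθ/(1+k) = 9.8×sin14.7°/1.3 = 1.913 m/s².
Starting from rest, L = ½at², so t = √(2L/a) = √(2×3.14/1.913) ≈ 1.81 s.

t ≈ 1.81 s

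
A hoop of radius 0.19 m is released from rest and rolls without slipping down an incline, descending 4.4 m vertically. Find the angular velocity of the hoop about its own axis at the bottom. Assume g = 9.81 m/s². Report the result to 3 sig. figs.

The moment of inertia is MR², giving k ≡ I/(MR²) = 1.
Pure rolling means v = ωR; then KE = ½Mv² + ½I(v/R)² = ½(1+k)Mv² = Mv².
Energy conservation Mgh = ½(1+k)Mv² gives v = √(2gh/(1+k)) = √(2 × 9.81 × 4.4 / 2) = 6.57 m/s.
The angular speed follows from ω = v/R = 6.57/0.19 ≈ 34.6 rad/s.

ω ≈ 34.6 rad/s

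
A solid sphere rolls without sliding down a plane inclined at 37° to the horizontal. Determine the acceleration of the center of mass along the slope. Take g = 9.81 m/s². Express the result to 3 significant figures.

a ≈ 4.22 m/s²

Here I = (2/5)MR², so the shape factor k = I/(MR²) = 0.4.
Along the incline Mg sinθ − f = Ma, and torque about the center fR = Iα = kMR²(a/R) gives f = kMa.
Eliminating f: Mg sinθ = (1+k)Ma, so a = g sinθ/(1+k) = 9.81 × sin37° / 1.4 ≈ 4.22 m/s².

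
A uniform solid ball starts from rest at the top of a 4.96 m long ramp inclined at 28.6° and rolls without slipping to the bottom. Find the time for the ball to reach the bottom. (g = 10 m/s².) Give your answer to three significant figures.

t ≈ 1.70 s

For this body I = (2/5)MR², i.e. k = I/(MR²) = 0.4.
Translational: Mg sinθ − f = Ma. Rotational about the CM: fR = Iα = kMRa, so f = kMa.
Hence a = g sinθ/(1+k) = 10×sin28.6°/1.4 = 3.419 m/s².
With constant a from rest, t = √(2L/a) = √(2·4.96/3.419) ≈ 1.70 s.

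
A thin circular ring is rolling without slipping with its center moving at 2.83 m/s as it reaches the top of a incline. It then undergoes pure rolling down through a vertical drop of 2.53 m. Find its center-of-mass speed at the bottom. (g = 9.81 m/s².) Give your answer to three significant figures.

For this body I = MR², i.e. k = I/(MR²) = 1.
Pure rolling means v = ωR; then KE = ½Mv² + ½I(v/R)² = ½(1+k)Mv² = Mv².
Energy conservation: Mv₀² + Mgh = Mv², so v² = v₀² + 2gh/(1+k).
v = √(2.83² + 2×9.81×2.53/2) = √32.83 ≈ 5.73 m/s.

v ≈ 5.73 m/s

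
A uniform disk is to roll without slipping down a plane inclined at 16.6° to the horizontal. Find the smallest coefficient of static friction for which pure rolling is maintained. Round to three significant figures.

μ_min ≈ 0.0994

The moment of inertia is (1/2)MR², giving k ≡ I/(MR²) = 0.5.
Translational: Mg sinθ − f = Ma. Rotational about the CM: fR = Iα = kMRa, so f = kMa.
These give a = g sinθ/(1+k) and the required friction f = kMg sinθ/(1+k).
The normal force is N = Mg cosθ, so μ_min = f/N = k tanθ/(1+k).
μ_min = 0.5 × tan16.6° / 1.5 ≈ 0.0994.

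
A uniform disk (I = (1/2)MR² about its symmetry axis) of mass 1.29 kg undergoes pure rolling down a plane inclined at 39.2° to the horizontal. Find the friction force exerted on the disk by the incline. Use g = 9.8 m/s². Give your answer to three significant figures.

f ≈ 2.66 N

Here I = (1/2)MR², so the shape factor k = I/(MR²) = 0.5.
Along the incline Mg sinθ − f = Ma, and torque about the center fR = Iα = kMR²(a/R) gives f = kMa.
Combining, a = g sinθ/(1+k) and f = kMa = kMg sinθ/(1+k).
f = 0.5 × 1.29 × 9.8 × sin39.2° / 1.5 ≈ 2.66 N.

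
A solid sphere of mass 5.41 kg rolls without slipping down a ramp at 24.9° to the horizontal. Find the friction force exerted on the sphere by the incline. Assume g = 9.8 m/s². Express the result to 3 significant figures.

For this body I = (2/5)MR², i.e. k = I/(MR²) = 0.4.
Translational: Mg sinθ − f = Ma. Rotational about the CM: fR = Iα = kMRa, so f = kMa.
Combining, a = g sinθ/(1+k) and f = kMa = kMg sinθ/(1+k).
f = 0.4 × 5.41 × 9.8 × sin24.9° / 1.4 ≈ 6.38 N.

f ≈ 6.38 N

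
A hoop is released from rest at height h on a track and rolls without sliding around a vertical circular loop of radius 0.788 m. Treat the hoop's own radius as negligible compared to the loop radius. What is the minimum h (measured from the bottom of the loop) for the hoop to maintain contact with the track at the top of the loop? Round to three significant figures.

The moment of inertia is MR², giving k ≡ I/(MR²) = 1.
At the top, contact is just lost when gravity alone supplies the centripetal force: Mg = Mv_top²/r, i.e. v_top² = gr.
With ω = v/R, the kinetic energy at speed v is ½(1+k)Mv² = Mv².
Energy conservation from release (height h) to the top (height 2r): Mgh = Mg(2r) + M·gr.
Thus h_min = 2r + (1+k)r/2 = r(2 + 2/2) = 0.788 × 3 ≈ 2.36 m.

h_min ≈ 2.36 m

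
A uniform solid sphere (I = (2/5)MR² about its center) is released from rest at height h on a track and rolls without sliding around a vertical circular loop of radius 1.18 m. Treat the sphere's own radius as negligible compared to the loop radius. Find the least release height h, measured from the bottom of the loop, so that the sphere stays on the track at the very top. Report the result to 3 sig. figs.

Here I = (2/5)MR², so the shape factor k = I/(MR²) = 0.4.
At the top of the loop, the minimum-contact condition is Mg = Mv_top²/r, so v_top² = gr.
With ω = v/R, the kinetic energy at speed v is ½(1+k)Mv² = (7/10)Mv².
Energy conservation from release (height h) to the top (height 2r): Mgh = Mg(2r) + (7/10)M·gr.
Thus h_min = 2r + (1+k)r/2 = r(2 + 1.4/2) = 1.18 × 2.7 ≈ 3.19 m.

h_min ≈ 3.19 m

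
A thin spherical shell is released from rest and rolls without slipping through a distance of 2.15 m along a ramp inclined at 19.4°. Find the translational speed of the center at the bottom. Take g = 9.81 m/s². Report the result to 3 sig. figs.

The moment of inertia is (2/3)MR², giving k ≡ I/(MR²) = 2/3.
Rolling without slipping gives ω = v/R, so the total kinetic energy is ½Mv² + ½Iω² = ½(1+k)Mv² = (5/6)Mv².
The vertical drop is h = L sinθ = 2.15 × sin19.4° = 0.7141 m.
Energy conservation: Mgh = (5/6)Mv², so v = √(2gh/(1+k)) = √(2 × 9.81 × 0.7141 / 1.667) ≈ 2.90 m/s.

v ≈ 2.90 m/s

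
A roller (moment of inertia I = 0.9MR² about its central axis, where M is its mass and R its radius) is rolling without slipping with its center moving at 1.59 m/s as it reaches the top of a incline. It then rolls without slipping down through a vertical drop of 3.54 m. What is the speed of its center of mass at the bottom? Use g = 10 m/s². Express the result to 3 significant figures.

With I = 0.9MR², the ratio k = I/(MR²) is 0.9.
Since it rolls without slipping, ω = v/R and KE = ½Mv² + ½Iω² = ½(1+k)Mv² = (19/20)Mv².
Energy conservation: (19/20)Mv₀² + Mgh = (19/20)Mv², so v² = v₀² + 2gh/(1+k).
v = √(1.59² + 2×10×3.54/1.9) = √39.79 ≈ 6.31 m/s.

v ≈ 6.31 m/s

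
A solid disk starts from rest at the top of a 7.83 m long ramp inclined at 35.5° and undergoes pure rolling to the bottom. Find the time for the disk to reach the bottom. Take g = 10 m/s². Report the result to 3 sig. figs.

With I = (1/2)MR², the ratio k = I/(MR²) is 0.5.
Translational: Mg sinθ − f = Ma. Rotational about the CM: fR = Iα = kMRa, so f = kMa.
Hence a = g sinθ/(1+k) = 10×sin35.5°/1.5 = 3.871 m/s².
Starting from rest, L = ½at², so t = √(2L/a) = √(2×7.83/3.871) ≈ 2.01 s.

t ≈ 2.01 s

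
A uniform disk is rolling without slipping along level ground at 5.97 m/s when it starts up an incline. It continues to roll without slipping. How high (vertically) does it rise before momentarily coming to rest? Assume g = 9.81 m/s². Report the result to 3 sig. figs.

The moment of inertia is (1/2)MR², giving k ≡ I/(MR²) = 0.5.
Rolling without slipping gives ω = v/R, so the total kinetic energy is ½Mv² + ½Iω² = ½(1+k)Mv² = (3/4)Mv².
All of this converts to potential energy at the highest point: (3/4)Mv₀² = Mgh.
Thus h = (1+k)v₀²/(2g) = 1.5 × 5.97² / (2 × 9.81) ≈ 2.72 m.

h ≈ 2.72 m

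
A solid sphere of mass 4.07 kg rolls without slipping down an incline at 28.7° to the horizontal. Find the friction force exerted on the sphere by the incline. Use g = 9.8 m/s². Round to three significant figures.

f ≈ 5.47 N

The moment of inertia is (2/5)MR², giving k ≡ I/(MR²) = 0.4.
Along the incline Mg sinθ − f = Ma, and torque about the center fR = Iα = kMR²(a/R) gives f = kMa.
Combining, a = g sinθ/(1+k) and f = kMa = kMg sinθ/(1+k).
f = 0.4 × 4.07 × 9.8 × sin28.7° / 1.4 ≈ 5.47 N.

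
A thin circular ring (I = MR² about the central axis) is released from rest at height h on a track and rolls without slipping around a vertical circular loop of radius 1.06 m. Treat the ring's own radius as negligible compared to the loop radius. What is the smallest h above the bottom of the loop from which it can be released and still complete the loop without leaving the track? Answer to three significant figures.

Here I = MR², so the shape factor k = I/(MR²) = 1.
At the top, contact is just lost when gravity alone supplies the centripetal force: Mg = Mv_top²/r, i.e. v_top² = gr.
With ω = v/R, the kinetic energy at speed v is ½(1+k)Mv² = Mv².
Energy conservation from release (height h) to the top (height 2r): Mgh = Mg(2r) + M·gr.
Thus h_min = 2r + (1+k)r/2 = r(2 + 2/2) = 1.06 × 3 ≈ 3.18 m.

h_min ≈ 3.18 m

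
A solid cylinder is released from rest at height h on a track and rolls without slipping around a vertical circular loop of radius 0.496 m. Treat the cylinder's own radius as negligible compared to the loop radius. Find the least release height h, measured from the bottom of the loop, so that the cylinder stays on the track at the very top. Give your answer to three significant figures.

The moment of inertia is (1/2)MR², giving k ≡ I/(MR²) = 0.5.
At the top, contact is just lost when gravity alone supplies the centripetal force: Mg = Mv_top²/r, i.e. v_top² = gr.
With ω = v/R, the kinetic energy at speed v is ½(1+k)Mv² = (3/4)Mv².
Energy conservation from release (height h) to the top (height 2r): Mgh = Mg(2r) + (3/4)M·gr.
Thus h_min = 2r + (1+k)r/2 = r(2 + 1.5/2) = 0.496 × 2.75 ≈ 1.36 m.

h_min ≈ 1.36 m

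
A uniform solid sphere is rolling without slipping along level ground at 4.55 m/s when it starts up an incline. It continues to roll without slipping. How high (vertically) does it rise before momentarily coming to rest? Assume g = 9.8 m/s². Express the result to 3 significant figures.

Here I = (2/5)MR², so the shape factor k = I/(MR²) = 0.4.
Since it rolls without slipping, ω = v/R and KE = ½Mv² + ½Iω² = ½(1+k)Mv² = (7/10)Mv².
At the top the kinetic energy is zero, so (7/10)Mv₀² = Mgh.
Thus h = (1+k)v₀²/(2g) = 1.4 × 4.55² / (2 × 9.8) ≈ 1.48 m.

h ≈ 1.48 m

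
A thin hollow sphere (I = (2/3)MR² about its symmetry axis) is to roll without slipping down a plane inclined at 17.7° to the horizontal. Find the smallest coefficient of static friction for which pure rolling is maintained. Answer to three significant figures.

For this body I = (2/3)MR², i.e. k = I/(MR²) = 2/3.
Along the incline Mg sinθ − f = Ma, and torque about the center fR = Iα = kMR²(a/R) gives f = kMa.
These give a = g sinθ/(1+k) and the required friction f = kMg sinθ/(1+k).
The normal force is N = Mg cosθ, so μ_min = f/N = k tanθ/(1+k).
μ_min = (2/3) × tan17.7° / 1.667 ≈ 0.128.

μ_min ≈ 0.128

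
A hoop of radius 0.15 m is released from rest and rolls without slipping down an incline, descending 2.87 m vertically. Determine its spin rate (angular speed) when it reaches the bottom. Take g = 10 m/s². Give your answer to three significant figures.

ω ≈ 35.7 rad/s

The moment of inertia is MR², giving k ≡ I/(MR²) = 1.
Rolling without slipping gives ω = v/R, so the total kinetic energy is ½Mv² + ½Iω² = ½(1+k)Mv² = Mv².
Energy conservation Mgh = ½(1+k)Mv² gives v = √(2gh/(1+k)) = √(2 × 10 × 2.87 / 2) = 5.357 m/s.
Then ω = v/R = 5.357 / 0.15 ≈ 35.7 rad/s.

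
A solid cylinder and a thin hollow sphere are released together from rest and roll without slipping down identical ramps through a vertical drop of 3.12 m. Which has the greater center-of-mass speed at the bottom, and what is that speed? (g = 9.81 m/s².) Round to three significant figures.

For rolling without slipping, Mgh = ½(1+k)Mv² where k = I/(MR²), so v = √(2gh/(1+k)).
Solid cylinder: k = 0.5, giving v = √(2×9.81×3.12/1.5) = 6.388 m/s.
Thin hollow sphere: k = 2/3, giving v = √(2×9.81×3.12/1.667) = 6.06 m/s.
The smaller k wins: the solid cylinder, at ≈ 6.39 m/s.

the solid cylinder, at v ≈ 6.39 m/s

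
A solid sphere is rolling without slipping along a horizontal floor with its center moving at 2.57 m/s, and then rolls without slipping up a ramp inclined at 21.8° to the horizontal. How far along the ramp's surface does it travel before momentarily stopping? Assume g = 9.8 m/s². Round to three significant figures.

With I = (2/5)MR², the ratio k = I/(MR²) is 0.4.
Rolling without slipping gives ω = v/R, so the total kinetic energy is ½Mv² + ½Iω² = ½(1+k)Mv² = (7/10)Mv².
Setting this equal to Mgh gives the vertical rise h = (1+k)v₀²/(2g) = 1.4×2.57²/(2×9.8) = 0.4718 m.
The distance along the slope is d = h/sinθ = 0.4718/sin21.8° ≈ 1.27 m.

d ≈ 1.27 m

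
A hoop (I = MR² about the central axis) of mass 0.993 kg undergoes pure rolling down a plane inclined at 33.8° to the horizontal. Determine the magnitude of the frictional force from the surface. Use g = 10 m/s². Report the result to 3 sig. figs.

f ≈ 2.76 N

With I = MR², the ratio k = I/(MR²) is 1.
Along the incline Mg sinθ − f = Ma, and torque about the center fR = Iα = kMR²(a/R) gives f = kMa.
Combining, a = g sinθ/(1+k) and f = kMa = kMg sinθ/(1+k).
f = 1 × 0.993 × 10 × sin33.8° / 2 ≈ 2.76 N.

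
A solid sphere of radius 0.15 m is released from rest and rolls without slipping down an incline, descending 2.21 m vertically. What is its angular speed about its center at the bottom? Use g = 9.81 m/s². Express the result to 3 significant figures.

Here I = (2/5)MR², so the shape factor k = I/(MR²) = 0.4.
Rolling without slipping gives ω = v/R, so the total kinetic energy is ½Mv² + ½Iω² = ½(1+k)Mv² = (7/10)Mv².
Energy conservation Mgh = ½(1+k)Mv² gives v = √(2gh/(1+k)) = √(2 × 9.81 × 2.21 / 1.4) = 5.565 m/s.
Then ω = v/R = 5.565 / 0.15 ≈ 37.1 rad/s.

ω ≈ 37.1 rad/s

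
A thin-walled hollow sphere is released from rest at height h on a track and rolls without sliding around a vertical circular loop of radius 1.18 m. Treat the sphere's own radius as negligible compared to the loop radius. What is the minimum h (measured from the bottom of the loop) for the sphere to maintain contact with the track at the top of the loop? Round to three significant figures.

h_min ≈ 3.34 m

Here I = (2/3)MR², so the shape factor k = I/(MR²) = 2/3.
At the top of the loop, the minimum-contact condition is Mg = Mv_top²/r, so v_top² = gr.
With ω = v/R, the kinetic energy at speed v is ½(1+k)Mv² = (5/6)Mv².
Energy conservation from release (height h) to the top (height 2r): Mgh = Mg(2r) + (5/6)M·gr.
Thus h_min = 2r + (1+k)r/2 = r(2 + 1.667/2) = 1.18 × 2.833 ≈ 3.34 m.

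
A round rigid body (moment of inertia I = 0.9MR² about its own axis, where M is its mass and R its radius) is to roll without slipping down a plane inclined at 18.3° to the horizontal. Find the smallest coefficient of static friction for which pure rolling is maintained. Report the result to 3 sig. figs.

Here I = 0.9MR², so the shape factor k = I/(MR²) = 0.9.
Newton's second law down the slope: Mg sinθ − f = Ma. The torque equation fR = Iα (with α = a/R) gives f = kMa.
These give a = g sinθ/(1+k) and the required friction f = kMg sinθ/(1+k).
The normal force is N = Mg cosθ, so μ_min = f/N = k tanθ/(1+k).
μ_min = 0.9 × tan18.3° / 1.9 ≈ 0.157.

μ_min ≈ 0.157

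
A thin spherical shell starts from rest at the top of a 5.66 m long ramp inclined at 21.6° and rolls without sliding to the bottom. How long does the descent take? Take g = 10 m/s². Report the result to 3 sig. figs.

The moment of inertia is (2/3)MR², giving k ≡ I/(MR²) = 2/3.
Newton's second law down the slope: Mg sinθ − f = Ma. The torque equation fR = Iα (with α = a/R) gives f = kMa.
Hence a = g sinθ/(1+k) = 10×sin21.6°/1.667 = 2.209 m/s².
With constant a from rest, t = √(2L/a) = √(2·5.66/2.209) ≈ 2.26 s.

t ≈ 2.26 s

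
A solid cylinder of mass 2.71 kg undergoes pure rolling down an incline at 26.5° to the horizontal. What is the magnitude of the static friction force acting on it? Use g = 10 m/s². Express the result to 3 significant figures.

f ≈ 4.03 N

With I = (1/2)MR², the ratio k = I/(MR²) is 0.5.
Translational: Mg sinθ − f = Ma. Rotational about the CM: fR = Iα = kMRa, so f = kMa.
Combining, a = g sinθ/(1+k) and f = kMa = kMg sinθ/(1+k).
f = 0.5 × 2.71 × 10 × sin26.5° / 1.5 ≈ 4.03 N.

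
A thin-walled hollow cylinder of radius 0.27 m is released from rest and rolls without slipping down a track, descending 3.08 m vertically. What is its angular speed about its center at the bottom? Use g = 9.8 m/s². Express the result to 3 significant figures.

ω ≈ 20.3 rad/s

With I = MR², the ratio k = I/(MR²) is 1.
Rolling without slipping gives ω = v/R, so the total kinetic energy is ½Mv² + ½Iω² = ½(1+k)Mv² = Mv².
Energy conservation Mgh = ½(1+k)Mv² gives v = √(2gh/(1+k)) = √(2 × 9.8 × 3.08 / 2) = 5.494 m/s.
Then ω = v/R = 5.494 / 0.27 ≈ 20.3 rad/s.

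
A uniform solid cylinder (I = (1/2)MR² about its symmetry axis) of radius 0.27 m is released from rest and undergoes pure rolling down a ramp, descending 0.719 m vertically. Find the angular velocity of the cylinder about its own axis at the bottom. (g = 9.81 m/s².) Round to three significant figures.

With I = (1/2)MR², the ratio k = I/(MR²) is 0.5.
Since it rolls without slipping, ω = v/R and KE = ½Mv² + ½Iω² = ½(1+k)Mv² = (3/4)Mv².
Energy conservation Mgh = ½(1+k)Mv² gives v = √(2gh/(1+k)) = √(2 × 9.81 × 0.719 / 1.5) = 3.067 m/s.
The angular speed follows from ω = v/R = 3.067/0.27 ≈ 11.4 rad/s.

ω ≈ 11.4 rad/s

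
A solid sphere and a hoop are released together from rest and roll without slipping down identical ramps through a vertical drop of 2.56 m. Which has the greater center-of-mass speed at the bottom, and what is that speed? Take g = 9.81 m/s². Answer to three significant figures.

For rolling without slipping, Mgh = ½(1+k)Mv² where k = I/(MR²), so v = √(2gh/(1+k)).
Solid sphere: k = 0.4, giving v = √(2×9.81×2.56/1.4) = 5.99 m/s.
Hoop: k = 1, giving v = √(2×9.81×2.56/2) = 5.011 m/s.
The smaller k wins: the solid sphere, at ≈ 5.99 m/s.

the solid sphere, at v ≈ 5.99 m/s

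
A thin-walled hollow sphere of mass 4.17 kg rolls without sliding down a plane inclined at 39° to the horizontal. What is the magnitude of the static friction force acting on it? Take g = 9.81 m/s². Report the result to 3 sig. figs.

f ≈ 10.3 N

The moment of inertia is (2/3)MR², giving k ≡ I/(MR²) = 2/3.
Along the incline Mg sinθ − f = Ma, and torque about the center fR = Iα = kMR²(a/R) gives f = kMa.
Combining, a = g sinθ/(1+k) and f = kMa = kMg sinθ/(1+k).
f = (2/3) × 4.17 × 9.81 × sin39° / 1.667 ≈ 10.3 N.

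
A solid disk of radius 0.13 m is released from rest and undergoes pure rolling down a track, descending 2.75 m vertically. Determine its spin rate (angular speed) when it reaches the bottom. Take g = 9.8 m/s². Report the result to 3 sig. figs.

For this body I = (1/2)MR², i.e. k = I/(MR²) = 0.5.
Rolling without slipping gives ω = v/R, so the total kinetic energy is ½Mv² + ½Iω² = ½(1+k)Mv² = (3/4)Mv².
Energy conservation Mgh = ½(1+k)Mv² gives v = √(2gh/(1+k)) = √(2 × 9.8 × 2.75 / 1.5) = 5.994 m/s.
The angular speed follows from ω = v/R = 5.994/0.13 ≈ 46.1 rad/s.

ω ≈ 46.1 rad/s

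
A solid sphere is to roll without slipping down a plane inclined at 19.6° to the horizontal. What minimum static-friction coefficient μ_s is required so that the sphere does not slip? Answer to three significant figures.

Here I = (2/5)MR², so the shape factor k = I/(MR²) = 0.4.
Newton's second law down the slope: Mg sinθ − f = Ma. The torque equation fR = Iα (with α = a/R) gives f = kMa.
These give a = g sinθ/(1+k) and the required friction f = kMg sinθ/(1+k).
The normal force is N = Mg cosθ, so μ_min = f/N = k tanθ/(1+k).
μ_min = 0.4 × tan19.6° / 1.4 ≈ 0.102.

μ_min ≈ 0.102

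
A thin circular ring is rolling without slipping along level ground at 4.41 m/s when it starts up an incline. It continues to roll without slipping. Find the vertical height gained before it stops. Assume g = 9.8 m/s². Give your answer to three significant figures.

h ≈ 1.98 m

Here I = MR², so the shape factor k = I/(MR²) = 1.
Rolling without slipping gives ω = v/R, so the total kinetic energy is ½Mv² + ½Iω² = ½(1+k)Mv² = Mv².
All of this converts to potential energy at the highest point: Mv₀² = Mgh.
Thus h = (1+k)v₀²/(2g) = 2 × 4.41² / (2 × 9.8) ≈ 1.98 m.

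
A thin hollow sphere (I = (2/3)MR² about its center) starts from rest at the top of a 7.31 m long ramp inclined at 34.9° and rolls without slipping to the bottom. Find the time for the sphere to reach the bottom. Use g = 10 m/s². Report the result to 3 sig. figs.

t ≈ 2.06 s

Here I = (2/3)MR², so the shape factor k = I/(MR²) = 2/3.
Translational: Mg sinθ − f = Ma. Rotational about the CM: fR = Iα = kMRa, so f = kMa.
Hence a = g sinθ/(1+k) = 10×sin34.9°/1.667 = 3.433 m/s².
With constant a from rest, t = √(2L/a) = √(2·7.31/3.433) ≈ 2.06 s.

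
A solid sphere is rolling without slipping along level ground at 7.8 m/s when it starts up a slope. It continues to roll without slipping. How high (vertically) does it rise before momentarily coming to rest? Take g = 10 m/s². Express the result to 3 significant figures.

h ≈ 4.26 m

For this body I = (2/5)MR², i.e. k = I/(MR²) = 0.4.
Pure rolling means v = ωR; then KE = ½Mv² + ½I(v/R)² = ½(1+k)Mv² = (7/10)Mv².
All of this converts to potential energy at the highest point: (7/10)Mv₀² = Mgh.
Thus h = (1+k)v₀²/(2g) = 1.4 × 7.8² / (2 × 10) ≈ 4.26 m.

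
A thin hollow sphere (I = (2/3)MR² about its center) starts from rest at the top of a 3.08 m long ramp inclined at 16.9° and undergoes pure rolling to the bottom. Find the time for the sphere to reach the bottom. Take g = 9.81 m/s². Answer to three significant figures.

t ≈ 1.90 s

The moment of inertia is (2/3)MR², giving k ≡ I/(MR²) = 2/3.
Newton's second law down the slope: Mg sinθ − f = Ma. The torque equation fR = Iα (with α = a/R) gives f = kMa.
Hence a = g sinθ/(1+k) = 9.81×sin16.9°/1.667 = 1.711 m/s².
With constant a from rest, t = √(2L/a) = √(2·3.08/1.711) ≈ 1.90 s.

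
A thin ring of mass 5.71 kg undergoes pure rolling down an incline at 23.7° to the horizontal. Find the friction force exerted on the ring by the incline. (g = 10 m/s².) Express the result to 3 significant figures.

f ≈ 11.5 N

With I = MR², the ratio k = I/(MR²) is 1.
Translational: Mg sinθ − f = Ma. Rotational about the CM: fR = Iα = kMRa, so f = kMa.
Combining, a = g sinθ/(1+k) and f = kMa = kMg sinθ/(1+k).
f = 1 × 5.71 × 10 × sin23.7° / 2 ≈ 11.5 N.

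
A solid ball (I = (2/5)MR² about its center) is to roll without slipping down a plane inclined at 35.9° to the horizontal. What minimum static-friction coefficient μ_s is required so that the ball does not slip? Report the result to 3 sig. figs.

With I = (2/5)MR², the ratio k = I/(MR²) is 0.4.
Translational: Mg sinθ − f = Ma. Rotational about the CM: fR = Iα = kMRa, so f = kMa.
These give a = g sinθ/(1+k) and the required friction f = kMg sinθ/(1+k).
The normal force is N = Mg cosθ, so μ_min = f/N = k tanθ/(1+k).
μ_min = 0.4 × tan35.9° / 1.4 ≈ 0.207.

μ_min ≈ 0.207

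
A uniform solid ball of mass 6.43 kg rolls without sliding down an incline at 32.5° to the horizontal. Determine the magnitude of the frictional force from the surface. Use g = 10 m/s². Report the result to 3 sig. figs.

With I = (2/5)MR², the ratio k = I/(MR²) is 0.4.
Newton's second law down the slope: Mg sinθ − f = Ma. The torque equation fR = Iα (with α = a/R) gives f = kMa.
Combining, a = g sinθ/(1+k) and f = kMa = kMg sinθ/(1+k).
f = 0.4 × 6.43 × 10 × sin32.5° / 1.4 ≈ 9.87 N.

f ≈ 9.87 N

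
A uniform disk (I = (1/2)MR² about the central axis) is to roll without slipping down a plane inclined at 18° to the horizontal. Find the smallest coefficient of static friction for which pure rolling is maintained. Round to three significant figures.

For this body I = (1/2)MR², i.e. k = I/(MR²) = 0.5.
Newton's second law down the slope: Mg sinθ − f = Ma. The torque equation fR = Iα (with α = a/R) gives f = kMa.
These give a = g sinθ/(1+k) and the required friction f = kMg sinθ/(1+k).
With N = Mg cosθ, the no-slip condition f ≤ μN gives μ_min = f/N = k tanθ/(1+k).
μ_min = 0.5 × tan18° / 1.5 ≈ 0.108.

μ_min ≈ 0.108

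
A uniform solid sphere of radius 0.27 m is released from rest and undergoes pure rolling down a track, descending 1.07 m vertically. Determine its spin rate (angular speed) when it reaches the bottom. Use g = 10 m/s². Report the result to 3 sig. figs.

ω ≈ 14.5 rad/s

With I = (2/5)MR², the ratio k = I/(MR²) is 0.4.
Since it rolls without slipping, ω = v/R and KE = ½Mv² + ½Iω² = ½(1+k)Mv² = (7/10)Mv².
Energy conservation Mgh = ½(1+k)Mv² gives v = √(2gh/(1+k)) = √(2 × 10 × 1.07 / 1.4) = 3.91 m/s.
Then ω = v/R = 3.91 / 0.27 ≈ 14.5 rad/s.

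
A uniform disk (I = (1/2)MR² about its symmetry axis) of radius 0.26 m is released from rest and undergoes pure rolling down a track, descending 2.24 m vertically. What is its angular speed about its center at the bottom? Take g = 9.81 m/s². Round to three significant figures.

The moment of inertia is (1/2)MR², giving k ≡ I/(MR²) = 0.5.
Since it rolls without slipping, ω = v/R and KE = ½Mv² + ½Iω² = ½(1+k)Mv² = (3/4)Mv².
Energy conservation Mgh = ½(1+k)Mv² gives v = √(2gh/(1+k)) = √(2 × 9.81 × 2.24 / 1.5) = 5.413 m/s.
Then ω = v/R = 5.413 / 0.26 ≈ 20.8 rad/s.

ω ≈ 20.8 rad/s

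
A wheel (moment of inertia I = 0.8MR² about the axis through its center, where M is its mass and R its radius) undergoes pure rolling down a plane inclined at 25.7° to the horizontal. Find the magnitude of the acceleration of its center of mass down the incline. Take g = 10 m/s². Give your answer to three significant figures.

a ≈ 2.41 m/s²

The moment of inertia is 0.8MR², giving k ≡ I/(MR²) = 0.8.
Along the incline Mg sinθ − f = Ma, and torque about the center fR = Iα = kMR²(a/R) gives f = kMa.
Eliminating f: Mg sinθ = (1+k)Ma, so a = g sinθ/(1+k) = 10 × sin25.7° / 1.8 ≈ 2.41 m/s².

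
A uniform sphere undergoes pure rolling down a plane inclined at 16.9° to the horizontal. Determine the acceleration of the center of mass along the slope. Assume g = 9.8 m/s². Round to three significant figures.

Here I = (2/5)MR², so the shape factor k = I/(MR²) = 0.4.
Along the incline Mg sinθ − f = Ma, and torque about the center fR = Iα = kMR²(a/R) gives f = kMa.
Eliminating f: Mg sinθ = (1+k)Ma, so a = g sinθ/(1+k) = 9.8 × sin16.9° / 1.4 ≈ 2.03 m/s².

a ≈ 2.03 m/s²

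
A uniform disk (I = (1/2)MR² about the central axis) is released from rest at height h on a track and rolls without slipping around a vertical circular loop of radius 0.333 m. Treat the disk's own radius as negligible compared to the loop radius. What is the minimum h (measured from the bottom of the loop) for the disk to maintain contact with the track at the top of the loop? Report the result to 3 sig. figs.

For this body I = (1/2)MR², i.e. k = I/(MR²) = 0.5.
At the top of the loop, the minimum-contact condition is Mg = Mv_top²/r, so v_top² = gr.
With ω = v/R, the kinetic energy at speed v is ½(1+k)Mv² = (3/4)Mv².
Energy conservation from release (height h) to the top (height 2r): Mgh = Mg(2r) + (3/4)M·gr.
Thus h_min = 2r + (1+k)r/2 = r(2 + 1.5/2) = 0.333 × 2.75 ≈ 0.916 m.

h_min ≈ 0.916 m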